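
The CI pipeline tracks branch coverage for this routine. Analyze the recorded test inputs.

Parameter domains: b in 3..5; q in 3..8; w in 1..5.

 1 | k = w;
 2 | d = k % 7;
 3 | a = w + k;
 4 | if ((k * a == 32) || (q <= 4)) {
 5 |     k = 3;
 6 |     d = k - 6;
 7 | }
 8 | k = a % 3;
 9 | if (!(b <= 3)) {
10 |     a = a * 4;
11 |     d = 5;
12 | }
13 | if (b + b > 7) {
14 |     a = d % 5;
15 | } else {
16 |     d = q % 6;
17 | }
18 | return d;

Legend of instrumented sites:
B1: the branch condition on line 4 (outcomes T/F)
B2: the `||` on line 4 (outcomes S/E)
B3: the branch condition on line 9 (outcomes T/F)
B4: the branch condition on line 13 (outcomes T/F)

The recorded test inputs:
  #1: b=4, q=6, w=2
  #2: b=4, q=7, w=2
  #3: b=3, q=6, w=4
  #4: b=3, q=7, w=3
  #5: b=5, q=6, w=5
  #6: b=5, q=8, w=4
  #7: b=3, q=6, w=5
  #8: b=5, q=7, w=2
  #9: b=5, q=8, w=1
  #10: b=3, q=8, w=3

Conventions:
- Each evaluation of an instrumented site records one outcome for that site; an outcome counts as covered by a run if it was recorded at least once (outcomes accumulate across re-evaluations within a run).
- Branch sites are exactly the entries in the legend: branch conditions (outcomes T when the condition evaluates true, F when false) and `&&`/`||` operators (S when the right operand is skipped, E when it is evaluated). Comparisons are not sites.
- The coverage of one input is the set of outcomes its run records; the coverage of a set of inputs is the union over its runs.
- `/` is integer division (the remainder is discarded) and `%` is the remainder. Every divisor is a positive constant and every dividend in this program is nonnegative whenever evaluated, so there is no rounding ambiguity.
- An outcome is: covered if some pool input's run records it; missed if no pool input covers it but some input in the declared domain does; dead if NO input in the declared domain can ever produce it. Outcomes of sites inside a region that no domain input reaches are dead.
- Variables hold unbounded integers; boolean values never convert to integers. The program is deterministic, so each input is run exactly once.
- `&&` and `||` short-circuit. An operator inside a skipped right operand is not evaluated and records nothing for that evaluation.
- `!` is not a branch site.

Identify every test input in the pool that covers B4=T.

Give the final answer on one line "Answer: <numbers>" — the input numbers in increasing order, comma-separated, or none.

input #1 (b=4, q=6, w=2): covers B4=T
input #2 (b=4, q=7, w=2): covers B4=T
input #3 (b=3, q=6, w=4): misses B4=T
input #4 (b=3, q=7, w=3): misses B4=T
input #5 (b=5, q=6, w=5): covers B4=T
input #6 (b=5, q=8, w=4): covers B4=T
input #7 (b=3, q=6, w=5): misses B4=T
input #8 (b=5, q=7, w=2): covers B4=T
input #9 (b=5, q=8, w=1): covers B4=T
input #10 (b=3, q=8, w=3): misses B4=T

Answer: 1, 2, 5, 6, 8, 9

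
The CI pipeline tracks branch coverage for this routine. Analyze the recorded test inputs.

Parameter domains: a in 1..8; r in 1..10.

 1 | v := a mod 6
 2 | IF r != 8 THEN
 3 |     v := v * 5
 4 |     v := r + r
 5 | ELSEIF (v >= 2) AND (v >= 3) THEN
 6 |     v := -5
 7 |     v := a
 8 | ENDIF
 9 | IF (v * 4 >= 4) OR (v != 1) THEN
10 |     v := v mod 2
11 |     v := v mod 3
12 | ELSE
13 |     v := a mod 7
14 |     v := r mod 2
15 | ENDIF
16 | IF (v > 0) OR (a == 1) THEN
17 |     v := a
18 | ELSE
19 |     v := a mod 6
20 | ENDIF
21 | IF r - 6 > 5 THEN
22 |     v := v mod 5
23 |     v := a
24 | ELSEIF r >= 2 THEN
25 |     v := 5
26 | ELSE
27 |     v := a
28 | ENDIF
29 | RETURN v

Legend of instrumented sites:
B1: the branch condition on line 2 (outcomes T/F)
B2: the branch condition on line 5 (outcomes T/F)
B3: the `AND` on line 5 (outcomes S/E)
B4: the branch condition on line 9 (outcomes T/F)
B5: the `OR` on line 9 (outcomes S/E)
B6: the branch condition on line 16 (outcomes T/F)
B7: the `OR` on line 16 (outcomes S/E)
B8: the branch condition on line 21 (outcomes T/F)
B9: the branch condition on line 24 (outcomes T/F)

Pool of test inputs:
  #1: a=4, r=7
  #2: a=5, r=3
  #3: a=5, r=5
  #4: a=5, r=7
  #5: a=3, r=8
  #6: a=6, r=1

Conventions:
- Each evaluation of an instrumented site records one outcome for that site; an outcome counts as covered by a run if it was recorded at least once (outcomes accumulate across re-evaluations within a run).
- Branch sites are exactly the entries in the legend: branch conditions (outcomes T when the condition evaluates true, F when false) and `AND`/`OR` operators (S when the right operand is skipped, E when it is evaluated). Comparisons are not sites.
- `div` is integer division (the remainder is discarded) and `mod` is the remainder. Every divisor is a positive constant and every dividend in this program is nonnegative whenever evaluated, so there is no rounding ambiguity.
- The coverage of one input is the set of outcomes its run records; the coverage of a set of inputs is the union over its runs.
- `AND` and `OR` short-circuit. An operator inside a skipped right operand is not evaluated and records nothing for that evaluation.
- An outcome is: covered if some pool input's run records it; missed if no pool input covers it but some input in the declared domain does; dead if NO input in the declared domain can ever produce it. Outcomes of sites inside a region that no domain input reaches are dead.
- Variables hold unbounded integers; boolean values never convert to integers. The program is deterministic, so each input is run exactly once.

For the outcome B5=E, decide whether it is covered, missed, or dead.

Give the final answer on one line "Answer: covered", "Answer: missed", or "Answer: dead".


no pool input records B5=E
but domain input (a=6, r=8) does record it -> reachable, so missed
Answer: missed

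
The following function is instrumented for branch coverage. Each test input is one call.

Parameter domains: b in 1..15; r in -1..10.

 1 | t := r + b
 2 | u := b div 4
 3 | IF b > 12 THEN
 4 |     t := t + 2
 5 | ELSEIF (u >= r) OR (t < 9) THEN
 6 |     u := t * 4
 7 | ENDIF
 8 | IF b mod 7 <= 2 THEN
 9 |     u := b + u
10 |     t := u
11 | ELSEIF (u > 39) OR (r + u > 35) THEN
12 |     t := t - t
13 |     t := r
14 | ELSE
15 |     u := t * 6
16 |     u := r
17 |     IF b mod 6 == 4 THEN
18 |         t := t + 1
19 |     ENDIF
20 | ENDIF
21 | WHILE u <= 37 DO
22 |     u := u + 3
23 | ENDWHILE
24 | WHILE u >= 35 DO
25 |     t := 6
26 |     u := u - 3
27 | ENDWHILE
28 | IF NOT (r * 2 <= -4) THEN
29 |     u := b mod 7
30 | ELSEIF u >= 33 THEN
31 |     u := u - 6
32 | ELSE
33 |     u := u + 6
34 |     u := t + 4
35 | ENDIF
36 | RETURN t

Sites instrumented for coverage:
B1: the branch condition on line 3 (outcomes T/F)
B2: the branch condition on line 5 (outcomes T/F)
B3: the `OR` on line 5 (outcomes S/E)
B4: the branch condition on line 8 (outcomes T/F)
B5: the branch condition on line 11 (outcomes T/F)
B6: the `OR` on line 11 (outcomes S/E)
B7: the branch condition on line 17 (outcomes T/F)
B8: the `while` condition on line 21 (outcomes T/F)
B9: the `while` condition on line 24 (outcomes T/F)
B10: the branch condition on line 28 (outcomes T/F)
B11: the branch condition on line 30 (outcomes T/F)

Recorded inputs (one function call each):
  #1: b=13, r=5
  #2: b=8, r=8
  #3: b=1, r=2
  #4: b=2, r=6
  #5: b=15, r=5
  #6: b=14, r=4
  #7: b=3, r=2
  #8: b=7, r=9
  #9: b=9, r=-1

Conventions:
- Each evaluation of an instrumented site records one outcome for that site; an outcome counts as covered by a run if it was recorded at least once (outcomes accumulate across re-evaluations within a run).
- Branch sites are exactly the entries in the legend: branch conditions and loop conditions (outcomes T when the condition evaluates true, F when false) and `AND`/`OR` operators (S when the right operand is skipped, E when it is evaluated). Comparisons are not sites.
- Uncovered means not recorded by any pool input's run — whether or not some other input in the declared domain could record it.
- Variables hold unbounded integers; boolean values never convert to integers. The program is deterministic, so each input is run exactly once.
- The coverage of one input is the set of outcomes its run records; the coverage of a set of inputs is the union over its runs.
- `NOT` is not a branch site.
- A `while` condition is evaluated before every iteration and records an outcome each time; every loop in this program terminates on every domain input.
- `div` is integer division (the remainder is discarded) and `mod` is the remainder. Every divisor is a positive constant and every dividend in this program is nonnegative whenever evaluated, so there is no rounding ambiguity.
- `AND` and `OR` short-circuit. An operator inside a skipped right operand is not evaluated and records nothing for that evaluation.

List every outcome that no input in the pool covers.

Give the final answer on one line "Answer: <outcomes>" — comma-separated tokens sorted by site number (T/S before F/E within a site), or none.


#1 (b=13, r=5) -> B1->T, B4->F, B6->E, B5->F, B7->F, B8->T, B8->T, B8->T, B8->T, B8->T, B8->T, B8->T, B8->T, B8->T, ...; covered: B1=T, B4=F, B5=F, B6=E, B7=F, B8=T, B8=F, B9=T, B9=F, B10=T
#2 (b=8, r=8) -> B1->F, B3->E, B2->F, B4->T, B8->T, B8->T, B8->T, B8->T, B8->T, B8->T, B8->T, B8->T, B8->T, B8->T, ...; covered: B1=F, B2=F, B3=E, B4=T, B8=T, B8=F, B9=T, B9=F, B10=T
#3 (b=1, r=2) -> B1->F, B3->E, B2->T, B4->T, B8->T, B8->T, B8->T, B8->T, B8->T, B8->T, B8->T, B8->T, B8->T, B8->F, ...; covered: B1=F, B2=T, B3=E, B4=T, B8=T, B8=F, B9=T, B9=F, B10=T
#4 (b=2, r=6) -> B1->F, B3->E, B2->T, B4->T, B8->T, B8->T, B8->F, B9->T, B9->T, B9->F, B10->T; covered: B1=F, B2=T, B3=E, B4=T, B8=T, B8=F, B9=T, B9=F, B10=T
#5 (b=15, r=5) -> B1->T, B4->T, B8->T, B8->T, B8->T, B8->T, B8->T, B8->T, B8->T, B8->F, B9->T, B9->T, B9->F, B10->T; covered: B1=T, B4=T, B8=T, B8=F, B9=T, B9=F, B10=T
#6 (b=14, r=4) -> B1->T, B4->T, B8->T, B8->T, B8->T, B8->T, B8->T, B8->T, B8->T, B8->F, B9->T, B9->T, B9->F, B10->T; covered: B1=T, B4=T, B8=T, B8=F, B9=T, B9=F, B10=T
#7 (b=3, r=2) -> B1->F, B3->E, B2->T, B4->F, B6->E, B5->F, B7->F, B8->T, B8->T, B8->T, B8->T, B8->T, B8->T, B8->T, ...; covered: B1=F, B2=T, B3=E, B4=F, B5=F, B6=E, B7=F, B8=T, B8=F, B9=T, B9=F, B10=T
#8 (b=7, r=9) -> B1->F, B3->E, B2->F, B4->T, B8->T, B8->T, B8->T, B8->T, B8->T, B8->T, B8->T, B8->T, B8->T, B8->T, ...; covered: B1=F, B2=F, B3=E, B4=T, B8=T, B8=F, B9=T, B9=F, B10=T
#9 (b=9, r=-1) -> B1->F, B3->S, B2->T, B4->T, B8->F, B9->T, B9->T, B9->T, B9->F, B10->T; covered: B1=F, B2=T, B3=S, B4=T, B8=F, B9=T, B9=F, B10=T
union over the pool: B1=T, B1=F, B2=T, B2=F, B3=S, B3=E, B4=T, B4=F, B5=F, B6=E, B7=F, B8=T, B8=F, B9=T, B9=F, B10=T
uncovered (6 of 22): B5=T, B6=S, B7=T, B10=F, B11=T, B11=F
Answer: B5=T, B6=S, B7=T, B10=F, B11=T, B11=F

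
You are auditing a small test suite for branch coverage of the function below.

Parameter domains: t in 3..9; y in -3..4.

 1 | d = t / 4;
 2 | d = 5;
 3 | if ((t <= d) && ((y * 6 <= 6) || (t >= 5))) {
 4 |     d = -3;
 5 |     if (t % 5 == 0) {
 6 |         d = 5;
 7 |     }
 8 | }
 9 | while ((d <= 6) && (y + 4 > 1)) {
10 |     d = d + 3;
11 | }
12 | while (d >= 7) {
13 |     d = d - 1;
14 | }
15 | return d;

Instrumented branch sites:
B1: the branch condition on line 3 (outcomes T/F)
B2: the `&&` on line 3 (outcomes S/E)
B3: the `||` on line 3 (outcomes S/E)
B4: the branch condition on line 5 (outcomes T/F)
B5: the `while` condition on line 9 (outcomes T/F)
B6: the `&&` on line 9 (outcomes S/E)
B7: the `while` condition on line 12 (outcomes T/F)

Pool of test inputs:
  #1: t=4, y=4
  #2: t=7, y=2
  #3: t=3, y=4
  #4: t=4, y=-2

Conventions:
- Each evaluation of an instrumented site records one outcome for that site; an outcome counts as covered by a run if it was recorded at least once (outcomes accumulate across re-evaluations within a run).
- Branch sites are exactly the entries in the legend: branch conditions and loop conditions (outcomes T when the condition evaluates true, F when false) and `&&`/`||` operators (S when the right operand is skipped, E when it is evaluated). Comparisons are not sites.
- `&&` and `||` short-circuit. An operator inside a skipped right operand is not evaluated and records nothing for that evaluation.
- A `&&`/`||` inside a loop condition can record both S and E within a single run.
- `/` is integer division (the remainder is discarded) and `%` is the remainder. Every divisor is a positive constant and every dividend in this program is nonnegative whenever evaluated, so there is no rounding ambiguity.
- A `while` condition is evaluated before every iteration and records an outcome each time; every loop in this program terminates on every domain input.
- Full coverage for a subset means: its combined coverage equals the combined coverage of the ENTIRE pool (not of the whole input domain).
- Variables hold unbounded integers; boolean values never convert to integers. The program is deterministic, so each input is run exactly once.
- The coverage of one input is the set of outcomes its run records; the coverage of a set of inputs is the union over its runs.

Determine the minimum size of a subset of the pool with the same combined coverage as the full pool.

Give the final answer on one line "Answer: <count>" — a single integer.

run #1 (t=4, y=4) records B1=F, B2=E, B3=E, B5=T, B5=F, B6=S, B6=E, B7=T, B7=F
run #2 (t=7, y=2) records B1=F, B2=S, B5=T, B5=F, B6=S, B6=E, B7=T, B7=F
run #3 (t=3, y=4) records B1=F, B2=E, B3=E, B5=T, B5=F, B6=S, B6=E, B7=T, B7=F
run #4 (t=4, y=-2) records B1=T, B2=E, B3=S, B4=F, B5=T, B5=F, B6=S, B6=E, B7=T, B7=F
the full pool covers 13 outcomes: B1=T, B1=F, B2=S, B2=E, B3=S, B3=E, B4=F, B5=T, B5=F, B6=S, B6=E, B7=T, B7=F
no size-1 subset reaches all 13 outcomes (best union: 10/13)
no size-2 subset reaches all 13 outcomes (best union: 12/13)
at size 3, {1, 2, 4} reaches all 13 outcomes; every lexicographically earlier size-3 subset fails

Answer: 3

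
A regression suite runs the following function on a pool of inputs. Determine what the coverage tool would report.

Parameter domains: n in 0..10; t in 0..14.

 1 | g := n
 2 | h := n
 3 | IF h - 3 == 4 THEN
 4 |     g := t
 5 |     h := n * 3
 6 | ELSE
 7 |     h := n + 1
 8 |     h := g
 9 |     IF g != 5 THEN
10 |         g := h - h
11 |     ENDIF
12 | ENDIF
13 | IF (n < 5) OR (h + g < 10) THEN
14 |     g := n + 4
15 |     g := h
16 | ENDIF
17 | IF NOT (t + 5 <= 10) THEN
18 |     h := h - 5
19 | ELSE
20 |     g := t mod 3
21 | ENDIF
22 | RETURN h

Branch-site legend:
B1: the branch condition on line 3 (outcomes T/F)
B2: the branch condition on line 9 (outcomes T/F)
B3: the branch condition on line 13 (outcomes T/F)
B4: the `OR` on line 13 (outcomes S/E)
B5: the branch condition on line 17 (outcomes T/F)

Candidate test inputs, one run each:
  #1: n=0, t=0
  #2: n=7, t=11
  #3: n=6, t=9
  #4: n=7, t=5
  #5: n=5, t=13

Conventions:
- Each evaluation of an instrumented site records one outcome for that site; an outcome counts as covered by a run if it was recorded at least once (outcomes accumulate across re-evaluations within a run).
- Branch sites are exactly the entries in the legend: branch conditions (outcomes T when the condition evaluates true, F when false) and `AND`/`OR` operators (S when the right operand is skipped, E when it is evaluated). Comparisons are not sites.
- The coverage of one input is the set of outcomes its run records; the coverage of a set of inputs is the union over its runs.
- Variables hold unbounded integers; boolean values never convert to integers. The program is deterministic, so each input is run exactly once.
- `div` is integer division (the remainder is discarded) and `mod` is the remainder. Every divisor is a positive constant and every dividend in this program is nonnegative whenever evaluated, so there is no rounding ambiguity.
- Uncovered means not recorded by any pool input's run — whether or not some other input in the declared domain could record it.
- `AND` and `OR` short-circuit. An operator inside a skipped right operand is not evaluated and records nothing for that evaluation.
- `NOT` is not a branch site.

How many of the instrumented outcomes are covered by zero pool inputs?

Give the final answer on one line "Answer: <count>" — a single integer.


#1 (n=0, t=0) -> B1->F, B2->T, B4->S, B3->T, B5->F; covered: B1=F, B2=T, B3=T, B4=S, B5=F
#2 (n=7, t=11) -> B1->T, B4->E, B3->F, B5->T; covered: B1=T, B3=F, B4=E, B5=T
#3 (n=6, t=9) -> B1->F, B2->T, B4->E, B3->T, B5->T; covered: B1=F, B2=T, B3=T, B4=E, B5=T
#4 (n=7, t=5) -> B1->T, B4->E, B3->F, B5->F; covered: B1=T, B3=F, B4=E, B5=F
#5 (n=5, t=13) -> B1->F, B2->F, B4->E, B3->F, B5->T; covered: B1=F, B2=F, B3=F, B4=E, B5=T
union over the pool: B1=T, B1=F, B2=T, B2=F, B3=T, B3=F, B4=S, B4=E, B5=T, B5=F
uncovered (0 of 10): none
Answer: 0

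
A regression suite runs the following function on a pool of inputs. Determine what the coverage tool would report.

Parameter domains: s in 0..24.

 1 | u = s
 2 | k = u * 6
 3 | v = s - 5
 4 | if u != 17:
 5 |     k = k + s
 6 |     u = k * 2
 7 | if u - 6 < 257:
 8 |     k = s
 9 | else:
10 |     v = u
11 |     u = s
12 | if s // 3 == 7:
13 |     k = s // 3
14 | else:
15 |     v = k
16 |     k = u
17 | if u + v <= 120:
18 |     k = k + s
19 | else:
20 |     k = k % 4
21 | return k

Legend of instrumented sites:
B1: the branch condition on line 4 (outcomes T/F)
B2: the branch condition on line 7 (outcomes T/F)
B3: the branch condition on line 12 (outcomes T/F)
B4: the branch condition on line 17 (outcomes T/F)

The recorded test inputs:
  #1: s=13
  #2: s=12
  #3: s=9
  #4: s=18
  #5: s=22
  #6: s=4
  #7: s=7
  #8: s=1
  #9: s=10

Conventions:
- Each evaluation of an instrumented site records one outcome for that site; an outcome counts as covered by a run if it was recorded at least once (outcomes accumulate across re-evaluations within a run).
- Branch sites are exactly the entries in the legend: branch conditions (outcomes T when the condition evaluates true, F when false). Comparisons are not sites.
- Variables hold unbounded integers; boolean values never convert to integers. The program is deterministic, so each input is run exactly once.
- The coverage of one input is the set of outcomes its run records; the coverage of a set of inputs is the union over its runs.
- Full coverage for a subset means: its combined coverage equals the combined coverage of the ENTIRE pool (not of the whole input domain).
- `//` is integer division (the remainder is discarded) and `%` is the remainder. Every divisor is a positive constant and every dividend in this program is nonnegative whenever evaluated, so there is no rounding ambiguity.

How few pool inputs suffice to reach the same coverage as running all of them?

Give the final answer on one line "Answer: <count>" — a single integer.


run #1 (s=13) runs B1->T, B2->T, B3->F, B4->F; records B1=T, B2=T, B3=F, B4=F
run #2 (s=12) runs B1->T, B2->T, B3->F, B4->F; records B1=T, B2=T, B3=F, B4=F
run #3 (s=9) runs B1->T, B2->T, B3->F, B4->F; records B1=T, B2=T, B3=F, B4=F
run #4 (s=18) runs B1->T, B2->T, B3->F, B4->F; records B1=T, B2=T, B3=F, B4=F
run #5 (s=22) runs B1->T, B2->F, B3->T, B4->F; records B1=T, B2=F, B3=T, B4=F
run #6 (s=4) runs B1->T, B2->T, B3->F, B4->T; records B1=T, B2=T, B3=F, B4=T
run #7 (s=7) runs B1->T, B2->T, B3->F, B4->T; records B1=T, B2=T, B3=F, B4=T
run #8 (s=1) runs B1->T, B2->T, B3->F, B4->T; records B1=T, B2=T, B3=F, B4=T
run #9 (s=10) runs B1->T, B2->T, B3->F, B4->F; records B1=T, B2=T, B3=F, B4=F
pool-wide coverage (7 outcomes): B1=T, B2=T, B2=F, B3=T, B3=F, B4=T, B4=F
every size-1 subset falls short of the 7 outcomes (best: 4/7)
at size 2, {5, 6} reaches all 7 outcomes; every lexicographically earlier size-2 subset fails
Answer: 2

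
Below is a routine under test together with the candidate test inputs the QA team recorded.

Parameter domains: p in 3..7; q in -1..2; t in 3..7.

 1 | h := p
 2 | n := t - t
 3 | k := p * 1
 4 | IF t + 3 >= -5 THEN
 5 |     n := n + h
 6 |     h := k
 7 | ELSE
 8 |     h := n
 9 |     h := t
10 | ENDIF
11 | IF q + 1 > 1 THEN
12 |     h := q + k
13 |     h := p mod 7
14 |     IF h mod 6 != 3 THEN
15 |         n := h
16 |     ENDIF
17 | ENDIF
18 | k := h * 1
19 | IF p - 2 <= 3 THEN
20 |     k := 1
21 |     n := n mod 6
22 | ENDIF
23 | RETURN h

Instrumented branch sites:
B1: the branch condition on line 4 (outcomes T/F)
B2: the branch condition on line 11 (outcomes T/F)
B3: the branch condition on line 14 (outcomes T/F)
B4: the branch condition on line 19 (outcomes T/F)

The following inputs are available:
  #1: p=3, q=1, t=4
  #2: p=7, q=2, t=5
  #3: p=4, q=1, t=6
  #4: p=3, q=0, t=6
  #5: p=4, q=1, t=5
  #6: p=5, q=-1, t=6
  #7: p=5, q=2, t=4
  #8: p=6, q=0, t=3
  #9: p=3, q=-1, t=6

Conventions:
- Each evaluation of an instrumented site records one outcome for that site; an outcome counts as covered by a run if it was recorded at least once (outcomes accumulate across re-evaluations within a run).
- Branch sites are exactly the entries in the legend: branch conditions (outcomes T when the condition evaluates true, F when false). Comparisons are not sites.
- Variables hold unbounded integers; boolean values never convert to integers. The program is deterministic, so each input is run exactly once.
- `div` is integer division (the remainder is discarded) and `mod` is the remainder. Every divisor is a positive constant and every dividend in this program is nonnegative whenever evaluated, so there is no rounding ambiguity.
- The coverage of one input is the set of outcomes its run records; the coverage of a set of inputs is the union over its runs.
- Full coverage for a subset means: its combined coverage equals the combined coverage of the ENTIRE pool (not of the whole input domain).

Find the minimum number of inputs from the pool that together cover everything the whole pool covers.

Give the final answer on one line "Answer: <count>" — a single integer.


input #1 (p=3, q=1, t=4): events B1->T, B2->T, B3->F, B4->T; covers B1=T, B2=T, B3=F, B4=T
input #2 (p=7, q=2, t=5): events B1->T, B2->T, B3->T, B4->F; covers B1=T, B2=T, B3=T, B4=F
input #3 (p=4, q=1, t=6): events B1->T, B2->T, B3->T, B4->T; covers B1=T, B2=T, B3=T, B4=T
input #4 (p=3, q=0, t=6): events B1->T, B2->F, B4->T; covers B1=T, B2=F, B4=T
input #5 (p=4, q=1, t=5): events B1->T, B2->T, B3->T, B4->T; covers B1=T, B2=T, B3=T, B4=T
input #6 (p=5, q=-1, t=6): events B1->T, B2->F, B4->T; covers B1=T, B2=F, B4=T
input #7 (p=5, q=2, t=4): events B1->T, B2->T, B3->T, B4->T; covers B1=T, B2=T, B3=T, B4=T
input #8 (p=6, q=0, t=3): events B1->T, B2->F, B4->F; covers B1=T, B2=F, B4=F
input #9 (p=3, q=-1, t=6): events B1->T, B2->F, B4->T; covers B1=T, B2=F, B4=T
pool-wide coverage (7 outcomes): B1=T, B2=T, B2=F, B3=T, B3=F, B4=T, B4=F
no size-1 subset reaches all 7 outcomes (best union: 4/7)
no size-2 subset reaches all 7 outcomes (best union: 6/7)
inputs {1, 2, 4} (size 3) cover everything; no size-3 subset with a lexicographically smaller index list covers all 7
Answer: 3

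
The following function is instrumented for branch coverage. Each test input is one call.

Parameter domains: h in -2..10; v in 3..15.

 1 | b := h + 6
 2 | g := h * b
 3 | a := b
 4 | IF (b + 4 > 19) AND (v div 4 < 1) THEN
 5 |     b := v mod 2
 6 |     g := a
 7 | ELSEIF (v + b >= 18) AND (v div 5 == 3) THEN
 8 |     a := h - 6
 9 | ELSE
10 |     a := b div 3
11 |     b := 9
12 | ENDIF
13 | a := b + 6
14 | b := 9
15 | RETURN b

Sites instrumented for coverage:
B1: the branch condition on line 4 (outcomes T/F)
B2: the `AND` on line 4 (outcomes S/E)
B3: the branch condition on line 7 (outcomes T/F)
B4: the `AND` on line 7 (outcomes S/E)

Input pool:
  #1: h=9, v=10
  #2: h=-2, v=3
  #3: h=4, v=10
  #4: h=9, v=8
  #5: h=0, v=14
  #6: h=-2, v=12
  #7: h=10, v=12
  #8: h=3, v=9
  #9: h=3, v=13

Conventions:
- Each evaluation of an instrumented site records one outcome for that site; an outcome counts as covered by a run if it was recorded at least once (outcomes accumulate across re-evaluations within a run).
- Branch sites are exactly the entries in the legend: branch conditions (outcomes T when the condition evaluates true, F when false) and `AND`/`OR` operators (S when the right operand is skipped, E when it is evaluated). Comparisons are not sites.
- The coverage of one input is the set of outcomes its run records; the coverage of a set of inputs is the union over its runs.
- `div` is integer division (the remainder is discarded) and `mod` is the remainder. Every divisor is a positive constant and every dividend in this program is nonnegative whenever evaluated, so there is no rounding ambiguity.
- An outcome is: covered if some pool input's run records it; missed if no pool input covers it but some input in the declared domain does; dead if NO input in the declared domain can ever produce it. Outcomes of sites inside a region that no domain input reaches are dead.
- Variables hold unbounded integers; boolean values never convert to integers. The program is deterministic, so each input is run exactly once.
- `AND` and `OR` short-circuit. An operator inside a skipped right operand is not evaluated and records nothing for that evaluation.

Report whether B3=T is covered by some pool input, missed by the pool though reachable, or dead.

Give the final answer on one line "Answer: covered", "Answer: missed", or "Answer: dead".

no pool input records B3=T
but domain input (h=-2, v=15) does record it -> reachable, so missed

Answer: missed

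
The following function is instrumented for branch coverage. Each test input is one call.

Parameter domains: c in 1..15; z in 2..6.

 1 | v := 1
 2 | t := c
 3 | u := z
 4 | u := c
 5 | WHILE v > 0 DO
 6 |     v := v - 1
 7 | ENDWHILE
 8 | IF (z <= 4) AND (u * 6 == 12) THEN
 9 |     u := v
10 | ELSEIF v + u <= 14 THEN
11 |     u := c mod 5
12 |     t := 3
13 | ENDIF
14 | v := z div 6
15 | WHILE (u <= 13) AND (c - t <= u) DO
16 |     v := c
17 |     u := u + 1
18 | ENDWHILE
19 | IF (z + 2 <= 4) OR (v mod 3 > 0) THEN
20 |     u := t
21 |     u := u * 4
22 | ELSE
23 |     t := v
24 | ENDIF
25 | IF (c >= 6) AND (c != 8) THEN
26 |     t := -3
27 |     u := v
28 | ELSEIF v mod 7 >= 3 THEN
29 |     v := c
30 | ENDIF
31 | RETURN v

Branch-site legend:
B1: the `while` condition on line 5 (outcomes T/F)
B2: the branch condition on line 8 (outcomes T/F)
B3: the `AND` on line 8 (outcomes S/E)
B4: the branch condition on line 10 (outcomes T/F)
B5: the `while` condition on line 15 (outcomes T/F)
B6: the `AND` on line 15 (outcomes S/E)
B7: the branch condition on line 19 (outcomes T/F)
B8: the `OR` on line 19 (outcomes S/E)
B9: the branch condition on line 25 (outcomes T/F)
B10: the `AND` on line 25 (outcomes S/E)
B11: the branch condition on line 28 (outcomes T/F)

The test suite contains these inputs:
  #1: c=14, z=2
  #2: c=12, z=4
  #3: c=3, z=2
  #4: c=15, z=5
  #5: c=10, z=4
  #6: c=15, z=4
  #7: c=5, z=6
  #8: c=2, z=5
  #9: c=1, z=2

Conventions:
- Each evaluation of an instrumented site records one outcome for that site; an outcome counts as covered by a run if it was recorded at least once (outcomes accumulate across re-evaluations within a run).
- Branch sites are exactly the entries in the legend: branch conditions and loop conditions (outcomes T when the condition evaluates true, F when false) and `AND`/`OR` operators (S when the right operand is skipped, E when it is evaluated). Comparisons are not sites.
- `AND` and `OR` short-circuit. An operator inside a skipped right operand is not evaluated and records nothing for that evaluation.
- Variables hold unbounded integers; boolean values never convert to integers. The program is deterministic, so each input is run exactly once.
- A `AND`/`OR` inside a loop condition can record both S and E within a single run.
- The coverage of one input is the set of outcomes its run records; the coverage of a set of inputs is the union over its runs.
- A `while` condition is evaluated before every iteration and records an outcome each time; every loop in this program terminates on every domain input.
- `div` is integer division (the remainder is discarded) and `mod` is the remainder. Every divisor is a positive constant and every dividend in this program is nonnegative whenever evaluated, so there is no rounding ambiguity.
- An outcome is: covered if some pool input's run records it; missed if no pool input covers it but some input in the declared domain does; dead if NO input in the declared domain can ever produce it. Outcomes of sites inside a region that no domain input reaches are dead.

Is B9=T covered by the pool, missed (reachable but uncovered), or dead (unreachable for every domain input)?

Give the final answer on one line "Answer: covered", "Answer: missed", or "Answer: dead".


B9=T is recorded by pool input(s) 1, 2, 4, 5, 6 -> covered
Answer: covered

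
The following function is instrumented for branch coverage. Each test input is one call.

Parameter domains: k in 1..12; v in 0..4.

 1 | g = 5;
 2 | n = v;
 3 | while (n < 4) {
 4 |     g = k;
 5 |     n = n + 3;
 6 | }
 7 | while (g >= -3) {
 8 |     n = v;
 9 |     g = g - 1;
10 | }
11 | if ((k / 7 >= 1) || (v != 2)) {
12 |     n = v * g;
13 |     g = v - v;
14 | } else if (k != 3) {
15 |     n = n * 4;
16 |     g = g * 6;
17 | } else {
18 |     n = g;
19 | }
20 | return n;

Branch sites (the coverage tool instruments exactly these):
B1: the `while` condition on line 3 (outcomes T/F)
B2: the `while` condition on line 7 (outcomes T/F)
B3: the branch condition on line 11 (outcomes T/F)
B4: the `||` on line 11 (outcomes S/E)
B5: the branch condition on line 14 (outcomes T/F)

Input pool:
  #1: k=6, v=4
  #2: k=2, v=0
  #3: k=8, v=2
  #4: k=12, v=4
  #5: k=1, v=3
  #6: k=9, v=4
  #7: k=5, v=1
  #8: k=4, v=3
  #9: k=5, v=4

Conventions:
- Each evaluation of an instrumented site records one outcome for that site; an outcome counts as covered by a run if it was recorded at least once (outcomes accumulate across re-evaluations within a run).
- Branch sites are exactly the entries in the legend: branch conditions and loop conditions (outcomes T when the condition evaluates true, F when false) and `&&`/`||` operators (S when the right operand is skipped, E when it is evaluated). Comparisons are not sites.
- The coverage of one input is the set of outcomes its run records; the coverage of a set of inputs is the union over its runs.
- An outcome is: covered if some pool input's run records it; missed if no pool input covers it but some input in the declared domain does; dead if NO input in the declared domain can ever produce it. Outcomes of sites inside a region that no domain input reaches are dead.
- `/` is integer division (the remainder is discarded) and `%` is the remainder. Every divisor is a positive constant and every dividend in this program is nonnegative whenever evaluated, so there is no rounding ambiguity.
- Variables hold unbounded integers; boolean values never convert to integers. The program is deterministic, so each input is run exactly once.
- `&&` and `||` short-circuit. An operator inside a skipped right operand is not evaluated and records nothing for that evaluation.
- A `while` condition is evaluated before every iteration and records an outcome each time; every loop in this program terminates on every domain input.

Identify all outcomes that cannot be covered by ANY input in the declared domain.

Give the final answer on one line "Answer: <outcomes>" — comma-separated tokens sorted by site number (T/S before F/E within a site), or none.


exhaustive pass over the 60-input domain:
  reachable outcomes have witnesses, e.g. B1=T (e.g. k=1, v=0), B1=F (e.g. k=1, v=0), B2=T (e.g. k=1, v=0), B2=F (e.g. k=1, v=0)
Answer: none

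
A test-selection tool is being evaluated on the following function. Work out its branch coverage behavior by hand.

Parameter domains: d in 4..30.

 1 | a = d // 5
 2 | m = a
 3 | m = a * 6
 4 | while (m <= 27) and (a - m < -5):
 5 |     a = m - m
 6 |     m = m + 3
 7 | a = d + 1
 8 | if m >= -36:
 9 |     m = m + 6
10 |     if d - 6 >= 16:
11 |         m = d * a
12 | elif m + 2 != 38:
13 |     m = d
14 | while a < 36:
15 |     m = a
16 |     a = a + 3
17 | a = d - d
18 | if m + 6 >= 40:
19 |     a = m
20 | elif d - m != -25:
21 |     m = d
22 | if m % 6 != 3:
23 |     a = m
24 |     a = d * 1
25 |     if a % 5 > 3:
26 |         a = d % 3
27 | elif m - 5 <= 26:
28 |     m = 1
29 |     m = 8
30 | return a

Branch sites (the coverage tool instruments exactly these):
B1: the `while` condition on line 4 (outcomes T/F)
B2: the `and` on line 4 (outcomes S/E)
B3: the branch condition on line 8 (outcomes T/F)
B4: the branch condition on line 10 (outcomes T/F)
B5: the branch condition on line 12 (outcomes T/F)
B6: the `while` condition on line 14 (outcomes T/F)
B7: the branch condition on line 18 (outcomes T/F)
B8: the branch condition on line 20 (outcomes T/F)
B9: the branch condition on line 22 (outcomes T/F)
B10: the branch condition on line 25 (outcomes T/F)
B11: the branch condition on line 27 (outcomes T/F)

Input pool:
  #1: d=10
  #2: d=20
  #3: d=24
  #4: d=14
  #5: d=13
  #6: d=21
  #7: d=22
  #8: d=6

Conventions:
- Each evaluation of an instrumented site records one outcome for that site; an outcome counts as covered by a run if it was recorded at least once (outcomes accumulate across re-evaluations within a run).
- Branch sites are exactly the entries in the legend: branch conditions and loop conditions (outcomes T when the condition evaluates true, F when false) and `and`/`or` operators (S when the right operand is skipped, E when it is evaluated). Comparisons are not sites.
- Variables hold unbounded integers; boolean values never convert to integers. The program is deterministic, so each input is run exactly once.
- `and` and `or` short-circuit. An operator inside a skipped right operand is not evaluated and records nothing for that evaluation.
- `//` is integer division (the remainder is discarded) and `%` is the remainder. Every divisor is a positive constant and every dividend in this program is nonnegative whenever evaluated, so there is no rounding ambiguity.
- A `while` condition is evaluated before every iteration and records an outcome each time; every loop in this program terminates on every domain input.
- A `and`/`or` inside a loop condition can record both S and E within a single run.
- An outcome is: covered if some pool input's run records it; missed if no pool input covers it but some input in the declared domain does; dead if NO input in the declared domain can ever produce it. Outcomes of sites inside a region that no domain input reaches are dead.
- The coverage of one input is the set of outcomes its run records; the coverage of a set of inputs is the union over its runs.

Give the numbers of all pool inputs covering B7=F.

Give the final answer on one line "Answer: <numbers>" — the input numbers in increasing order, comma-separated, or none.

input #1 (d=10): never hits B7=F
input #2 (d=20): hits B7=F
input #3 (d=24): never hits B7=F
input #4 (d=14): hits B7=F
input #5 (d=13): never hits B7=F
input #6 (d=21): never hits B7=F
input #7 (d=22): never hits B7=F
input #8 (d=6): never hits B7=F

Answer: 2, 4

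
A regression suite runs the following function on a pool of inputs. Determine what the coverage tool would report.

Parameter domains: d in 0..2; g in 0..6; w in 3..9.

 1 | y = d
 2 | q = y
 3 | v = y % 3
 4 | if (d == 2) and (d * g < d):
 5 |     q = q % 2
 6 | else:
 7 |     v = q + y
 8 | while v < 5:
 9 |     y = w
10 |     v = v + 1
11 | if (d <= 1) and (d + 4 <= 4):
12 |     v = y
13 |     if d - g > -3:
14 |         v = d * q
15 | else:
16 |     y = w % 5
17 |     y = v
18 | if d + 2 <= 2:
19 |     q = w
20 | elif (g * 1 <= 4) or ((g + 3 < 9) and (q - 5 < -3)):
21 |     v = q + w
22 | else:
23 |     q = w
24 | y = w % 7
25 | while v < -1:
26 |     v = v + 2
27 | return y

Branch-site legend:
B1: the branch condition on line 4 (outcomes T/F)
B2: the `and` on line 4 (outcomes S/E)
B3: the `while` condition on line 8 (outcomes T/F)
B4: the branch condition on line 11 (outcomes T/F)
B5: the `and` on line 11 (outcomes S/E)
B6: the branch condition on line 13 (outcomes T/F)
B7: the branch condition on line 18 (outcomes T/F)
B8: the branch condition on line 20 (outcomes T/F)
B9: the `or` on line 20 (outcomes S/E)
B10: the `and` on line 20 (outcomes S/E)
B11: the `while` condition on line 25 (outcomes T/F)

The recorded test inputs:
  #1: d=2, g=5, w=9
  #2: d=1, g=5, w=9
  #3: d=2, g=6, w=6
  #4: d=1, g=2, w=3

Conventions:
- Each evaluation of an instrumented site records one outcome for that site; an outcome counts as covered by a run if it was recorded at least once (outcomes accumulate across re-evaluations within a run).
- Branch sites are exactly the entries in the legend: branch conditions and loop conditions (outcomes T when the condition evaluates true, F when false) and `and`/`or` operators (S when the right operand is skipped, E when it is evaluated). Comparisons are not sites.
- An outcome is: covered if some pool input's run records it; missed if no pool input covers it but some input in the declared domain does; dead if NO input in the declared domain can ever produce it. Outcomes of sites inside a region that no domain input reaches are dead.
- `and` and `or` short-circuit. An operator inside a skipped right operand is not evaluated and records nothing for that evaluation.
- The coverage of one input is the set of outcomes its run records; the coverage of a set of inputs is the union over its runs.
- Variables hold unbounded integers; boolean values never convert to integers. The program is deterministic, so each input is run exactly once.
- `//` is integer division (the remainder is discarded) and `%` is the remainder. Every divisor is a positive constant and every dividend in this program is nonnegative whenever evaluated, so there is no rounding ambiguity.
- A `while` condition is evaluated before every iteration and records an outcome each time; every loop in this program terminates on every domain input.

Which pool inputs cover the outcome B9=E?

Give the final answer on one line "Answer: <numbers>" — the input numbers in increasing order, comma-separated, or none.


input #1 (d=2, g=5, w=9): produces B9=E
input #2 (d=1, g=5, w=9): produces B9=E
input #3 (d=2, g=6, w=6): produces B9=E
input #4 (d=1, g=2, w=3): does not produce B9=E
Answer: 1, 2, 3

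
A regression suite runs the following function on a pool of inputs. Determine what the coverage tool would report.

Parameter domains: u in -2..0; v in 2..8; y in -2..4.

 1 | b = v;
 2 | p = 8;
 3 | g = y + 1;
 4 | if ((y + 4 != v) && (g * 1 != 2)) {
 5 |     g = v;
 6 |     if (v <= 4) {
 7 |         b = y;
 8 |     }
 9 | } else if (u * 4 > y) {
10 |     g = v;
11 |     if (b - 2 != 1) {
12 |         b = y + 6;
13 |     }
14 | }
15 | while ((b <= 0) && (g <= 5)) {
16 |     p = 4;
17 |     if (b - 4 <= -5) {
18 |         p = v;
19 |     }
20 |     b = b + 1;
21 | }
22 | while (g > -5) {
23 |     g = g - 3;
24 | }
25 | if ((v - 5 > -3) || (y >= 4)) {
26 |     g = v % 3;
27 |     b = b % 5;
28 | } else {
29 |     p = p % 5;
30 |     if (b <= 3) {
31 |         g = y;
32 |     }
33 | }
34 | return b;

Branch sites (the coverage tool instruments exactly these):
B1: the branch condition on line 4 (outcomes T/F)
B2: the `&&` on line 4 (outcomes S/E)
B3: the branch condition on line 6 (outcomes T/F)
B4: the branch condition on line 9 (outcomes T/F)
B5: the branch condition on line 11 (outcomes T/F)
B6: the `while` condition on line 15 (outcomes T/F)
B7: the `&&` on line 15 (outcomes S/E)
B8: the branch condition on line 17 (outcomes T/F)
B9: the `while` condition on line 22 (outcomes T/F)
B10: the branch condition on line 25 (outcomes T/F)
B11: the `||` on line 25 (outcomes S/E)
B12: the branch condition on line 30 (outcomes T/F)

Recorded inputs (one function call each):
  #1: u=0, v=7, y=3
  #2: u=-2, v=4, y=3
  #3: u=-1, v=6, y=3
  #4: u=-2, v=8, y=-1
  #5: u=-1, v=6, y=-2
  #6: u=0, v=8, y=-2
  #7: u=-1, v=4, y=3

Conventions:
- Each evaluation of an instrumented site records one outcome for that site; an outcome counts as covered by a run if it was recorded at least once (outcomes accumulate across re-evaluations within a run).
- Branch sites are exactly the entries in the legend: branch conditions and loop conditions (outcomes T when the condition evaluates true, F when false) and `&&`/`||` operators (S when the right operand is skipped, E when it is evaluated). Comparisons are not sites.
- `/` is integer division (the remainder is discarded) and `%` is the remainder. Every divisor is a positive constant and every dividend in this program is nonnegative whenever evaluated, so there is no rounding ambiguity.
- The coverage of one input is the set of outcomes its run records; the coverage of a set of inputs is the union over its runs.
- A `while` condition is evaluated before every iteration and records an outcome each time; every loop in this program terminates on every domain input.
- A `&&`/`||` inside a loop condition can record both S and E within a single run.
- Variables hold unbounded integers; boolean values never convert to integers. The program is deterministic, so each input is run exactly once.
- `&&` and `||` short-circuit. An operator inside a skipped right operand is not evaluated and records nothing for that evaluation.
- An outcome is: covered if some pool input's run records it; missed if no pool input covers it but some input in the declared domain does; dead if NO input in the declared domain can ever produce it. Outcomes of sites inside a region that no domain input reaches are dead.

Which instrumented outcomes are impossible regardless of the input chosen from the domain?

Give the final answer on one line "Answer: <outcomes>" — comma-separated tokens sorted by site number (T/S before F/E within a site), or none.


running all 147 domain inputs and tallying outcomes:
  reachable outcomes have witnesses, e.g. B1=T (e.g. u=-2, v=2, y=-1), B1=F (e.g. u=-2, v=2, y=-2), B2=S (e.g. u=-2, v=2, y=-2), B2=E (e.g. u=-2, v=2, y=-1)
Answer: none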